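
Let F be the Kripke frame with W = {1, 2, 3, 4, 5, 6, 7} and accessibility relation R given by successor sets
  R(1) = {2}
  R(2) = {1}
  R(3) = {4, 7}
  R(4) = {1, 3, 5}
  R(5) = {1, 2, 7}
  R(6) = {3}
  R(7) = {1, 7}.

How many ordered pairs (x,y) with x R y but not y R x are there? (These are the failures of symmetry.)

8

Enumerating: (3,7), (4,1), (4,5), (5,1), (5,2), (5,7), (6,3), (7,1).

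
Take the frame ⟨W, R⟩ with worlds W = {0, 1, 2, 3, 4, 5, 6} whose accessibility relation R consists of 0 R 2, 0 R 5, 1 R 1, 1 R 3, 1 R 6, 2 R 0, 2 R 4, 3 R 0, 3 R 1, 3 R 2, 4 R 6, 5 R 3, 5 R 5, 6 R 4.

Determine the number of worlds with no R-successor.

R is serial; there are no such worlds.

0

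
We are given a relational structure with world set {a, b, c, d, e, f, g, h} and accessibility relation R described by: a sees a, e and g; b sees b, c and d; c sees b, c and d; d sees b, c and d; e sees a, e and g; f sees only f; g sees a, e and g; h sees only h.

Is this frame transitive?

Transitive: yes — every two-step R-path is closed by a direct edge.

Yes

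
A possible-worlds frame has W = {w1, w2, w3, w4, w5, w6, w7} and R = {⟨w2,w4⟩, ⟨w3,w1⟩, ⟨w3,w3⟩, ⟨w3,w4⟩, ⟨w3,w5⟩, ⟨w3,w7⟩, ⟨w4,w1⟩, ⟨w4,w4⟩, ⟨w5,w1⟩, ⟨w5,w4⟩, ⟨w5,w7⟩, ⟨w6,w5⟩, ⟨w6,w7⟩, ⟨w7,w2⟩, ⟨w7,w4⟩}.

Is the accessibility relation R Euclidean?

Euclidean: no — w3 R w1 and w3 R w4, but not w1 R w4.

No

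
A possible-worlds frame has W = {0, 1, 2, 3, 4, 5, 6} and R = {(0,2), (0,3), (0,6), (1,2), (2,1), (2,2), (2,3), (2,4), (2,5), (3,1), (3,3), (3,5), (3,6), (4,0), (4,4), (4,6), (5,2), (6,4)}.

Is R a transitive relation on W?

Transitive: no — 0 R 2 and 2 R 1, but not 0 R 1.

No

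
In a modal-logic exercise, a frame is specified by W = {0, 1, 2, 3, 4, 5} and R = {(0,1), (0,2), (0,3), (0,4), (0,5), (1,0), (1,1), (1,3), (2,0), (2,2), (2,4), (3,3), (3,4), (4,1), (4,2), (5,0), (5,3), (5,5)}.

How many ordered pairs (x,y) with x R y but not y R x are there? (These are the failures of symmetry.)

Enumerating: (0,3), (0,4), (1,3), (3,4), (4,1), (5,3).

6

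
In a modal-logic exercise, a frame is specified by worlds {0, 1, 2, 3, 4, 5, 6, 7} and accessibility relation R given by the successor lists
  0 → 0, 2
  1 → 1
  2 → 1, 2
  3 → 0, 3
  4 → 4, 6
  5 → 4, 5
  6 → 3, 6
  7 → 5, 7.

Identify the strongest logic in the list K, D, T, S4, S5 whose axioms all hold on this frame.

T

Serial (axiom D): yes — every world has a successor (e.g. 0 R 0).
Reflexive (axiom T): yes — every world is R-related to itself.
Transitive (axiom 4): no — 0 R 2 and 2 R 1, but not 0 R 1.
Euclidean (axiom 5): no — 0 R 2 and 0 R 0, but not 2 R 0.
So F validates K, D, T; S4 would additionally require R to be transitive. The strongest is T.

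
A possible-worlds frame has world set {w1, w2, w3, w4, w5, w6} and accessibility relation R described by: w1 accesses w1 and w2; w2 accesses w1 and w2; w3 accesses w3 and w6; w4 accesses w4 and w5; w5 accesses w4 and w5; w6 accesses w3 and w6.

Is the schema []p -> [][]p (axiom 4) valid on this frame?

The schema 4 characterises exactly the transitive frames.
Transitive: yes — every two-step R-path is closed by a direct edge.

Yes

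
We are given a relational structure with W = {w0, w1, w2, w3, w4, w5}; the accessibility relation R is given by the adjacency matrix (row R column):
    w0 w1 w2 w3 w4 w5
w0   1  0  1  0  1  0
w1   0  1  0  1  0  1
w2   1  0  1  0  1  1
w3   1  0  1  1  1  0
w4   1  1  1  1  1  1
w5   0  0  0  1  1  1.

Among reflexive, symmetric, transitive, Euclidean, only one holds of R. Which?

reflexive

Reflexive: yes — every world is R-related to itself.
Symmetric: no — w1 R w3 but not w3 R w1.
Transitive: no — w0 R w2 and w2 R w5, but not w0 R w5.
Euclidean: no — w1 R w3 and w1 R w5, but not w3 R w5.
Only reflexive holds.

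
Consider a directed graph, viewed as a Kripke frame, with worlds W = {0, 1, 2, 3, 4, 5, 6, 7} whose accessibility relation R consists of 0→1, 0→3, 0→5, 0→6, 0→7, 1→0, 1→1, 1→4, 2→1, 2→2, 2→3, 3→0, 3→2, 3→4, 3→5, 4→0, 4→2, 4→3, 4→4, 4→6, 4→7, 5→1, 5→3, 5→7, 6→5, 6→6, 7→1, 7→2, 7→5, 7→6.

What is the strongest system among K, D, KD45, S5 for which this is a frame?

D

Serial (axiom D): yes — every world has a successor (e.g. 0 R 1).
Euclidean (axiom 5): no — 0 R 1 and 0 R 3, but not 1 R 3.
Transitive (axiom 4): no — 0 R 1 and 1 R 4, but not 0 R 4.
Reflexive (axiom T): no — 0 is not related to itself.
So F validates K, D; KD45 would additionally require R to be Euclidean and transitive. The strongest is D.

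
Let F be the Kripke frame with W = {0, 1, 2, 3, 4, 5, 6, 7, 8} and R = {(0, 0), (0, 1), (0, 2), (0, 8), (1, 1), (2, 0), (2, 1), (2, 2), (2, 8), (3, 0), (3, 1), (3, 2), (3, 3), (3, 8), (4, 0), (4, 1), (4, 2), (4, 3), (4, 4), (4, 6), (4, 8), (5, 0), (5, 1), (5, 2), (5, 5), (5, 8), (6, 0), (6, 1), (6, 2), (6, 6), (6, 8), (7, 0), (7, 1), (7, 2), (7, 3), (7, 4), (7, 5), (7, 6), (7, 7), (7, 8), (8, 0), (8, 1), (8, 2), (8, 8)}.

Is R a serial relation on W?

Yes

Serial: yes — every world has a successor (e.g. 0 R 0).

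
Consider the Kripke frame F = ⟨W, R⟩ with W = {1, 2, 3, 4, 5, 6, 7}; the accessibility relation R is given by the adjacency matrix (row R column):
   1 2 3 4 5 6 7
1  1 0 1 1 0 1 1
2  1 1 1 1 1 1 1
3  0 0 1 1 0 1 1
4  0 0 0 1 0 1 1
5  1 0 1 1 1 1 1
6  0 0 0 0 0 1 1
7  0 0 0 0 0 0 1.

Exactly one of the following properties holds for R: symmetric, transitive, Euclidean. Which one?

transitive

Symmetric: no — 1 R 3 but not 3 R 1.
Transitive: yes — every two-step R-path is closed by a direct edge.
Euclidean: no — 1 R 4 and 1 R 3, but not 4 R 3.
Only transitive holds.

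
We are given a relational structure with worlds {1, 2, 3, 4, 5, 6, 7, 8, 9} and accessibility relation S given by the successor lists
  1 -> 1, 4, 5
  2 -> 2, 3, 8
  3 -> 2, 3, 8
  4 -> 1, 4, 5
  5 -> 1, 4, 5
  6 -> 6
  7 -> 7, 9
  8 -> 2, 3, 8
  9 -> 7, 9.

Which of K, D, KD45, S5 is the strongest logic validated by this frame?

Serial (axiom D): yes — every world has a successor (e.g. 1 S 1).
Euclidean (axiom 5): yes — any two successors of a common world are S-related.
Transitive (axiom 4): yes — every two-step S-path is closed by a direct edge.
Reflexive (axiom T): yes — every world is S-related to itself.
So F validates K, D, KD45, S5. The strongest is S5.

S5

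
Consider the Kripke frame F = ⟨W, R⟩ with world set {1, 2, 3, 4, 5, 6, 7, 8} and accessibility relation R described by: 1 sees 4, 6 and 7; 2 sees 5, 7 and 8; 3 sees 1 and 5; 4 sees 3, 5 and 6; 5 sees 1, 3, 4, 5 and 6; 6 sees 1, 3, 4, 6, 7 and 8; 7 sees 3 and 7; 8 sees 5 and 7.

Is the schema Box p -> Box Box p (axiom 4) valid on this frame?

By correspondence theory, 4 is valid on a frame iff R is transitive.
Transitive: no — 1 R 4 and 4 R 3, but not 1 R 3.

No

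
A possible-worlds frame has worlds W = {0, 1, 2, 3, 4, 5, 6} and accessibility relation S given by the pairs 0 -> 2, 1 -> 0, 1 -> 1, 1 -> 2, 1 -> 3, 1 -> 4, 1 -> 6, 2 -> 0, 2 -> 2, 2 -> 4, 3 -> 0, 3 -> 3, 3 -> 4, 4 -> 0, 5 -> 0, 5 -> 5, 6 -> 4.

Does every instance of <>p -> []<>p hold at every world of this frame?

The schema 5 characterises exactly the Euclidean frames.
Euclidean: no — 1 S 0 and 1 S 3, but not 0 S 3.

No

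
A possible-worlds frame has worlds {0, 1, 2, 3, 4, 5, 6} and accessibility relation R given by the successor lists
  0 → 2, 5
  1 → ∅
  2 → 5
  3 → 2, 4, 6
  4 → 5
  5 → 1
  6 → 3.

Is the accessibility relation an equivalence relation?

Reflexive: no — 0 is not related to itself.
Symmetric: no — 0 R 2 but not 2 R 0.
Transitive: no — 0 R 5 and 5 R 1, but not 0 R 1.
So R is not an equivalence relation.

No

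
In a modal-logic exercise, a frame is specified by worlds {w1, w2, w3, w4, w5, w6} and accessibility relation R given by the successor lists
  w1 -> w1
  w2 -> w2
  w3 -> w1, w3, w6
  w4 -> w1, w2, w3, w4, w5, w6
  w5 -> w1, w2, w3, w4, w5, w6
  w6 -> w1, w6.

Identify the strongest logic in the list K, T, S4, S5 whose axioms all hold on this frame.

Reflexive (axiom T): yes — every world is R-related to itself.
Transitive (axiom 4): yes — every two-step R-path is closed by a direct edge.
Euclidean (axiom 5): no — w3 R w1 and w3 R w6, but not w1 R w6.
So F validates K, T, S4; S5 would additionally require R to be Euclidean. The strongest is S4.

S4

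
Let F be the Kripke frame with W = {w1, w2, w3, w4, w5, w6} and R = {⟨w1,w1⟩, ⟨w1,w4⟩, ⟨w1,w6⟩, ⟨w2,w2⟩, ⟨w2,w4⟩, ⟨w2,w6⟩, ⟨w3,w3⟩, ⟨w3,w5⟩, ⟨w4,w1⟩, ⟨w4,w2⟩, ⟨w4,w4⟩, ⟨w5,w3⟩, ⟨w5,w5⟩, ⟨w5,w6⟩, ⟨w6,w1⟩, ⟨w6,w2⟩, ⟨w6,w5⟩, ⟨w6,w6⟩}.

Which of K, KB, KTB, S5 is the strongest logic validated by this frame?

Symmetric (axiom B): yes — every pair in R has its reverse in R.
Reflexive (axiom T): yes — every world is R-related to itself.
Euclidean (axiom 5): no — w1 R w4 and w1 R w6, but not w4 R w6.
So F validates K, KB, KTB; S5 would additionally require R to be Euclidean. The strongest is KTB.

KTB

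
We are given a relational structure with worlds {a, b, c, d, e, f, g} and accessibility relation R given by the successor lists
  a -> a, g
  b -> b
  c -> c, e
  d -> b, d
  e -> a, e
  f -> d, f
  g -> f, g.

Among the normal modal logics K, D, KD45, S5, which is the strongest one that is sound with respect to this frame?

Serial (axiom D): yes — every world has a successor (e.g. a R a).
Euclidean (axiom 5): no — a R g and a R a, but not g R a.
Transitive (axiom 4): no — a R g and g R f, but not a R f.
Reflexive (axiom T): yes — every world is R-related to itself.
So F validates K, D; KD45 would additionally require R to be Euclidean and transitive. The strongest is D.

D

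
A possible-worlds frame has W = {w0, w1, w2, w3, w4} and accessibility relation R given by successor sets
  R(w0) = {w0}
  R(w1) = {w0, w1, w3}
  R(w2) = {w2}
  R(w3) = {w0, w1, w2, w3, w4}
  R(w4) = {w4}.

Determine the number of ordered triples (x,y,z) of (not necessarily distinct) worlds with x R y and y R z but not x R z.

Enumerating: (w1,w3,w2), (w1,w3,w4).

2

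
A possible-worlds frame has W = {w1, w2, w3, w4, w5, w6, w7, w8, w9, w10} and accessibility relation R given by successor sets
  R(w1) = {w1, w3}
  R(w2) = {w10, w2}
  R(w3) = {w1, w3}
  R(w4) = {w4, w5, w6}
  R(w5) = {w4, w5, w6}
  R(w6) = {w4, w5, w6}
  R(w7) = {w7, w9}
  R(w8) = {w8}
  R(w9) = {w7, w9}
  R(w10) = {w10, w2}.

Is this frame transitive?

Transitive: yes — every two-step R-path is closed by a direct edge.

Yes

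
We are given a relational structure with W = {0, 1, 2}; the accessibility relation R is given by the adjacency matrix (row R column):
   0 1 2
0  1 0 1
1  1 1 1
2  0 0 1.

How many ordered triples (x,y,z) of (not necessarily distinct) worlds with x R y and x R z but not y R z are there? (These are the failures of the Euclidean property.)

4

Enumerating: (0,2,0), (1,0,1), (1,2,0), (1,2,1).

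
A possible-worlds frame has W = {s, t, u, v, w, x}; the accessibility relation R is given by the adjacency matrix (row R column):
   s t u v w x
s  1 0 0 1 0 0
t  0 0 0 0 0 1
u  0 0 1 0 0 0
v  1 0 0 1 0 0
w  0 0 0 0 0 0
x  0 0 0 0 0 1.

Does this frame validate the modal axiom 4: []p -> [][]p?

Yes

The schema 4 characterises exactly the transitive frames.
Transitive: yes — every two-step R-path is closed by a direct edge.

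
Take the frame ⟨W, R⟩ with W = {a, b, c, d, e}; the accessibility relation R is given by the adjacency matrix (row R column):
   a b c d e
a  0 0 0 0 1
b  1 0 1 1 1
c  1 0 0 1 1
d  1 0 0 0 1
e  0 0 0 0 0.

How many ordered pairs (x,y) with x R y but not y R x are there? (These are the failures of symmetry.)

10

Enumerating: (a,e), (b,a), (b,c), (b,d), (b,e), (c,a), (c,d), (c,e), (d,a), (d,e).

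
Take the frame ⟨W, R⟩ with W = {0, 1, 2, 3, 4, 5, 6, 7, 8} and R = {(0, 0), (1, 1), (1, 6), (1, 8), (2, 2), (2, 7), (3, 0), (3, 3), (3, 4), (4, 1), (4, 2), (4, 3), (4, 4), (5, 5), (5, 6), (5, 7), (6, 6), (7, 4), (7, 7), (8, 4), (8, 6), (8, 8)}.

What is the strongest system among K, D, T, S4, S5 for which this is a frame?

Serial (axiom D): yes — every world has a successor (e.g. 0 R 0).
Reflexive (axiom T): yes — every world is R-related to itself.
Transitive (axiom 4): no — 1 R 8 and 8 R 4, but not 1 R 4.
Euclidean (axiom 5): no — 1 R 6 and 1 R 8, but not 6 R 8.
So F validates K, D, T; S4 would additionally require R to be transitive. The strongest is T.

T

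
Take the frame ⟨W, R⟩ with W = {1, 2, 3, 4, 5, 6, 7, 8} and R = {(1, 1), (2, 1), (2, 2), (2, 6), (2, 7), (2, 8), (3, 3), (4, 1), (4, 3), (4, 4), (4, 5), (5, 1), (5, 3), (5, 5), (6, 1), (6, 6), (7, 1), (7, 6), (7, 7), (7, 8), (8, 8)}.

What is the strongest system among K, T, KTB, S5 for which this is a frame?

Reflexive (axiom T): yes — every world is R-related to itself.
Symmetric (axiom B): no — 2 R 1 but not 1 R 2.
Euclidean (axiom 5): no — 2 R 1 and 2 R 6, but not 1 R 6.
So F validates K, T; KTB would additionally require R to be symmetric. The strongest is T.

T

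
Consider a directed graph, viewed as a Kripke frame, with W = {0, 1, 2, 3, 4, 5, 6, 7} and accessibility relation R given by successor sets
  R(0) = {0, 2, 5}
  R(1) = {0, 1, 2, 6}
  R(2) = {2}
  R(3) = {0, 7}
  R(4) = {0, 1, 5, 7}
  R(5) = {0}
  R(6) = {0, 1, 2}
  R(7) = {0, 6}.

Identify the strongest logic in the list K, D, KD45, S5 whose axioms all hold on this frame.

D

Serial (axiom D): yes — every world has a successor (e.g. 0 R 0).
Euclidean (axiom 5): no — 0 R 2 and 0 R 5, but not 2 R 5.
Transitive (axiom 4): no — 1 R 0 and 0 R 5, but not 1 R 5.
Reflexive (axiom T): no — 3 is not related to itself.
So F validates K, D; KD45 would additionally require R to be Euclidean and transitive. The strongest is D.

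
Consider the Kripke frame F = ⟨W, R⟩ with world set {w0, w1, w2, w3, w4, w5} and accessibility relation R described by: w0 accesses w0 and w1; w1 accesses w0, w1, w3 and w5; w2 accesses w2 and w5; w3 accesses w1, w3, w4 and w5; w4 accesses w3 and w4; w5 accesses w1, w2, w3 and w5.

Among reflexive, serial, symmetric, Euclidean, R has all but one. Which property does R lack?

Reflexive: yes — every world is R-related to itself.
Serial: yes — every world has a successor (e.g. w0 R w0).
Symmetric: yes — every pair in R has its reverse in R.
Euclidean: no — w1 R w0 and w1 R w3, but not w0 R w3.
Only Euclidean fails.

Euclidean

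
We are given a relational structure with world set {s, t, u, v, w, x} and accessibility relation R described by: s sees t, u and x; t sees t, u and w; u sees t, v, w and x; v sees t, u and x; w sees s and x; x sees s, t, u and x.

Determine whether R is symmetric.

Symmetric: no — s R t but not t R s.

No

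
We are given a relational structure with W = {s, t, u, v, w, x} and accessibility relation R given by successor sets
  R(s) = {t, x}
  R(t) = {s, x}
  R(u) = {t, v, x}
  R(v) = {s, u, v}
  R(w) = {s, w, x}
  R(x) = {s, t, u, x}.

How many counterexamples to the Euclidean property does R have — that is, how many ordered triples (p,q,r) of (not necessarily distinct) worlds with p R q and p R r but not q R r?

21

Enumerating: (s,t,t), (t,s,s), (u,t,t), (u,t,v), (u,v,t), (u,v,x), (u,x,v), (v,s,s), (v,s,u), (v,s,v), (v,u,s), (v,u,u), … and 9 more.
Total: 21.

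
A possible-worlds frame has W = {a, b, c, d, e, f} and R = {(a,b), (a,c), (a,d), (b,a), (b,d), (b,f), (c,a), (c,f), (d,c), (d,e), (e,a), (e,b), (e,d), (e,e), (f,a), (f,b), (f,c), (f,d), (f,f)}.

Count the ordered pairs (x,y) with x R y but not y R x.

Enumerating: (a,d), (b,d), (d,c), (e,a), (e,b), (f,a), (f,d).

7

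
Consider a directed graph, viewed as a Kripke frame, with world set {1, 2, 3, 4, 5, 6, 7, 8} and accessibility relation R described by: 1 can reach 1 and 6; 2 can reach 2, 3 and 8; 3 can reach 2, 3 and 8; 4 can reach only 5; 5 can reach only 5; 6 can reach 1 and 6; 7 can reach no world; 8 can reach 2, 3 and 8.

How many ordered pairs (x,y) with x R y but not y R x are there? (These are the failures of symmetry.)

Enumerating: (4,5).

1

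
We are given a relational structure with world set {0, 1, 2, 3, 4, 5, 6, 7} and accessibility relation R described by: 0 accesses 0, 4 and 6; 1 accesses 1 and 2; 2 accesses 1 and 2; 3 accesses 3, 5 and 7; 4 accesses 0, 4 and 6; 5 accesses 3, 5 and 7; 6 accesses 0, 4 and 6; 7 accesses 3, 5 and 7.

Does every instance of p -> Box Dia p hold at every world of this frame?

Yes

The schema B characterises exactly the symmetric frames.
Symmetric: yes — every pair in R has its reverse in R.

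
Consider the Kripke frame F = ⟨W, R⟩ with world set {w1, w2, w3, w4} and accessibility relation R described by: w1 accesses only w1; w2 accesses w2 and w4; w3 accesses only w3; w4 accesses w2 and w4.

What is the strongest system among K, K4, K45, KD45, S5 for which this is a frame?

S5

Transitive (axiom 4): yes — every two-step R-path is closed by a direct edge.
Euclidean (axiom 5): yes — any two successors of a common world are R-related.
Serial (axiom D): yes — every world has a successor (e.g. w1 R w1).
Reflexive (axiom T): yes — every world is R-related to itself.
So F validates K, K4, K45, KD45, S5. The strongest is S5.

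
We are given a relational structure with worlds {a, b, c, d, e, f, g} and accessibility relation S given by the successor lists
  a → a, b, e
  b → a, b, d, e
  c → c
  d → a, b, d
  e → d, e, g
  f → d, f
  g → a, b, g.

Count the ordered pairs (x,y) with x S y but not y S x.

Enumerating: (a,e), (b,e), (d,a), (e,d), (e,g), (f,d), (g,a), (g,b).

8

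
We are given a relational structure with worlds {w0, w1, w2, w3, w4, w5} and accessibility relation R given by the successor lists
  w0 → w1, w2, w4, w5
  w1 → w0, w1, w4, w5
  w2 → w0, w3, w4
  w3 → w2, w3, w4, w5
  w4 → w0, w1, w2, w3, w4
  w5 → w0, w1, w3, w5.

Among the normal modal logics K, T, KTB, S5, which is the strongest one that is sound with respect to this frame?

Reflexive (axiom T): no — w0 is not related to itself.
Symmetric (axiom B): yes — every pair in R has its reverse in R.
Euclidean (axiom 5): no — w0 R w1 and w0 R w2, but not w1 R w2.
So F validates K; T would additionally require R to be reflexive. The strongest is K.

K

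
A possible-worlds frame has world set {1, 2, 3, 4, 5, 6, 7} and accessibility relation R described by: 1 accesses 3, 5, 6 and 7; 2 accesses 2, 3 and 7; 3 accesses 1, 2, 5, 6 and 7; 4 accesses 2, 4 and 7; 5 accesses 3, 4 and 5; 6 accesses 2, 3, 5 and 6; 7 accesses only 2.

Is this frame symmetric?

No

Symmetric: no — 1 R 5 but not 5 R 1.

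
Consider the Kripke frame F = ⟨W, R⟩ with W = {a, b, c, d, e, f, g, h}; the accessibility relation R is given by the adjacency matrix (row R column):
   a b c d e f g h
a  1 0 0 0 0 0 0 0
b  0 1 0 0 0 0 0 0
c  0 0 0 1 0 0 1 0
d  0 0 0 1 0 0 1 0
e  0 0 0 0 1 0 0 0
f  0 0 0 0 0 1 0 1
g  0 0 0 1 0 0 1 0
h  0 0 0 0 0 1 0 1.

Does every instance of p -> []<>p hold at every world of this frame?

No

Axiom B corresponds to the accessibility relation being symmetric.
Symmetric: no — c R d but not d R c.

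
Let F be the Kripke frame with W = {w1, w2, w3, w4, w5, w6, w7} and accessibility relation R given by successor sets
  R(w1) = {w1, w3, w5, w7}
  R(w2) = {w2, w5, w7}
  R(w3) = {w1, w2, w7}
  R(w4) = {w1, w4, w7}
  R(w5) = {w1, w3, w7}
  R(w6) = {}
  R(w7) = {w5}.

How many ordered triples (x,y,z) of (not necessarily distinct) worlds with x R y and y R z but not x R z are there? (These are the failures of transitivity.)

16

Enumerating: (w1,w3,w2), (w2,w5,w1), (w2,w5,w3), (w3,w1,w3), (w3,w1,w5), (w3,w2,w5), (w3,w7,w5), (w4,w1,w3), (w4,w1,w5), (w4,w7,w5), (w5,w1,w5), (w5,w3,w2), (w5,w7,w5), (w7,w5,w1), (w7,w5,w3), (w7,w5,w7).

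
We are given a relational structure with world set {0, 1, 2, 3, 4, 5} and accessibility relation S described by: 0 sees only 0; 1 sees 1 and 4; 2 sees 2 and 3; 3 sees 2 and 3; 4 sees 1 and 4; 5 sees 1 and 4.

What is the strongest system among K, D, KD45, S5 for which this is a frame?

KD45

Serial (axiom D): yes — every world has a successor (e.g. 0 S 0).
Euclidean (axiom 5): yes — any two successors of a common world are S-related.
Transitive (axiom 4): yes — every two-step S-path is closed by a direct edge.
Reflexive (axiom T): no — 5 is not related to itself.
So F validates K, D, KD45; S5 would additionally require S to be reflexive. The strongest is KD45.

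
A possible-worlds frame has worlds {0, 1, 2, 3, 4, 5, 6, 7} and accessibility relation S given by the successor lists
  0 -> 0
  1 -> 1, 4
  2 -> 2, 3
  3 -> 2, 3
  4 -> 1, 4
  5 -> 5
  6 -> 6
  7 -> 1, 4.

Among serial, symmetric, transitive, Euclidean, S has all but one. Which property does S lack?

Serial: yes — every world has a successor (e.g. 0 S 0).
Symmetric: no — 7 S 1 but not 1 S 7.
Transitive: yes — every two-step S-path is closed by a direct edge.
Euclidean: yes — any two successors of a common world are S-related.
Only symmetric fails.

symmetric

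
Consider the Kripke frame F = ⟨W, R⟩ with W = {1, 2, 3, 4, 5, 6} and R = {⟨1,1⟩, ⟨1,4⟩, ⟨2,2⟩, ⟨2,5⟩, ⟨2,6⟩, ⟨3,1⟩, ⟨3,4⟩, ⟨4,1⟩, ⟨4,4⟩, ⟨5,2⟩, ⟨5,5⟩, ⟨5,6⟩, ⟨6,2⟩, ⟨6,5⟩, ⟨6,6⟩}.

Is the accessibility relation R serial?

Yes

Serial: yes — every world has a successor (e.g. 1 R 1).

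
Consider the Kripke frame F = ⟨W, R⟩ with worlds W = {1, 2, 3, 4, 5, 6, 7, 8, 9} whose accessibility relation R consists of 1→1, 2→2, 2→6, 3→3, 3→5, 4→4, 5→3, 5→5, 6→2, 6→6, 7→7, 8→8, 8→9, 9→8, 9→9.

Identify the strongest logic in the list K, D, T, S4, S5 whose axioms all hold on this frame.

S5

Serial (axiom D): yes — every world has a successor (e.g. 1 R 1).
Reflexive (axiom T): yes — every world is R-related to itself.
Transitive (axiom 4): yes — every two-step R-path is closed by a direct edge.
Euclidean (axiom 5): yes — any two successors of a common world are R-related.
So F validates K, D, T, S4, S5. The strongest is S5.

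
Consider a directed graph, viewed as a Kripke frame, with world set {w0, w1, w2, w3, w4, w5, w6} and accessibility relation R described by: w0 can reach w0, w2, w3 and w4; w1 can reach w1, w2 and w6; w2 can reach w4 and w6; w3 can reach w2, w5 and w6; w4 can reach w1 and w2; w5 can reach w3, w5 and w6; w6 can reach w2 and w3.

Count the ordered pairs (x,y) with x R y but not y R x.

Enumerating: (w0,w2), (w0,w3), (w0,w4), (w1,w2), (w1,w6), (w3,w2), (w4,w1), (w5,w6).

8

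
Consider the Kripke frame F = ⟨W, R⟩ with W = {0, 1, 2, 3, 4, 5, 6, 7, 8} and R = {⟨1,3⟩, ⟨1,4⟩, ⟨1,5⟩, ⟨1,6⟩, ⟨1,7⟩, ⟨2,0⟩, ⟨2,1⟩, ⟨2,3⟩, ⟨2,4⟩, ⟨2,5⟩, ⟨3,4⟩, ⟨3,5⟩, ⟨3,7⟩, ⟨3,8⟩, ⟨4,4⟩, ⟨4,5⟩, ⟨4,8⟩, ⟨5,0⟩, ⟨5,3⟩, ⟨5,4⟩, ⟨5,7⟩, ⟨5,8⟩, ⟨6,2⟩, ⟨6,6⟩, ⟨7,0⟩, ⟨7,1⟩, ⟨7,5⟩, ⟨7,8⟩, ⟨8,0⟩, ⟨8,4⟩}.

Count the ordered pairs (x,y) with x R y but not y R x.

Enumerating: (1,3), (1,4), (1,5), (1,6), (2,0), (2,1), (2,3), (2,4), (2,5), (3,4), (3,7), (3,8), (5,0), (5,8), (6,2), (7,0), (7,8), (8,0).

18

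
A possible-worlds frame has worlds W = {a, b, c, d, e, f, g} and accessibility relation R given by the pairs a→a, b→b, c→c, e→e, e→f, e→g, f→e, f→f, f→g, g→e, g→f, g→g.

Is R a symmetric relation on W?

Yes

Symmetric: yes — every pair in R has its reverse in R.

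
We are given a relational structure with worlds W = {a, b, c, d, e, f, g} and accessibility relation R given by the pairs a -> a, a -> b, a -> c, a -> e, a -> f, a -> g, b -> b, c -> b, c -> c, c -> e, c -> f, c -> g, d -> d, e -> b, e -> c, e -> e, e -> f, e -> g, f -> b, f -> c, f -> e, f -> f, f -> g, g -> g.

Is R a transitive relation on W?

Yes

Transitive: yes — every two-step R-path is closed by a direct edge.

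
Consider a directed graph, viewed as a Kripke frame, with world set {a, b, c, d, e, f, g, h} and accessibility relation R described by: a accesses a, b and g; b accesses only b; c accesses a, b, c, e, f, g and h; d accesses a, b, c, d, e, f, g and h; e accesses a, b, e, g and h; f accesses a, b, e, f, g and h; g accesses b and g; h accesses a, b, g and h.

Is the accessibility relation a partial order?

Reflexive: yes — every world is R-related to itself.
Transitive: yes — every two-step R-path is closed by a direct edge.
Antisymmetric: yes — no distinct pair is related both ways.
So R is a partial order.

Yes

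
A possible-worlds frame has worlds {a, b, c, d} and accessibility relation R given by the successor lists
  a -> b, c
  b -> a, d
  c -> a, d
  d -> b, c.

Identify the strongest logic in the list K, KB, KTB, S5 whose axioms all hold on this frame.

KB

Symmetric (axiom B): yes — every pair in R has its reverse in R.
Reflexive (axiom T): no — a is not related to itself.
Euclidean (axiom 5): no — a R b and a R c, but not b R c.
So F validates K, KB; KTB would additionally require R to be reflexive. The strongest is KB.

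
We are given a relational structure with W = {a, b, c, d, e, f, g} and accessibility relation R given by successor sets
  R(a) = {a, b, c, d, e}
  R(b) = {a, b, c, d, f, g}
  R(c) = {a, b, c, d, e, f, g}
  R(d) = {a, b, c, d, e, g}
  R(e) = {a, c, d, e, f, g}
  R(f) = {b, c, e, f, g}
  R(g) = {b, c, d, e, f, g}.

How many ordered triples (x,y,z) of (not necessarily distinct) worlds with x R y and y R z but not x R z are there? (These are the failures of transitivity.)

Enumerating: (a,b,f), (a,b,g), (a,c,f), (a,c,g), (a,d,g), (a,e,f), (a,e,g), (b,a,e), (b,c,e), (b,d,e), (b,f,e), (b,g,e), … and 20 more.
Total: 32.

32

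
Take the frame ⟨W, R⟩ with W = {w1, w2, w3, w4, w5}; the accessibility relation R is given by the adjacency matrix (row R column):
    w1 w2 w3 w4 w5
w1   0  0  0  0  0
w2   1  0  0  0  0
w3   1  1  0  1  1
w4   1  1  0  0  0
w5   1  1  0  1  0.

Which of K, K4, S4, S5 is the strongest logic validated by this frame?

Transitive (axiom 4): yes — every two-step R-path is closed by a direct edge.
Reflexive (axiom T): no — w1 is not related to itself.
Euclidean (axiom 5): no — w3 R w1 and w3 R w2, but not w1 R w2.
So F validates K, K4; S4 would additionally require R to be reflexive. The strongest is K4.

K4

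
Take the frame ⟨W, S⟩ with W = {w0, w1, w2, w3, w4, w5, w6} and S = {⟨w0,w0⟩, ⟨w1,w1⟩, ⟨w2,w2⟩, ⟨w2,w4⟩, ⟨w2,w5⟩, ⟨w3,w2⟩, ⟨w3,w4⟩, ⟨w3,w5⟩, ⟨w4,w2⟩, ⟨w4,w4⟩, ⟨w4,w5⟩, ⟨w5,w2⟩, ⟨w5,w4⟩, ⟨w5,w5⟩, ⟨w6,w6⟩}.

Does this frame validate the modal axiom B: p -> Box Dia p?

No

The schema B characterises exactly the symmetric frames.
Symmetric: no — w3 S w2 but not w2 S w3.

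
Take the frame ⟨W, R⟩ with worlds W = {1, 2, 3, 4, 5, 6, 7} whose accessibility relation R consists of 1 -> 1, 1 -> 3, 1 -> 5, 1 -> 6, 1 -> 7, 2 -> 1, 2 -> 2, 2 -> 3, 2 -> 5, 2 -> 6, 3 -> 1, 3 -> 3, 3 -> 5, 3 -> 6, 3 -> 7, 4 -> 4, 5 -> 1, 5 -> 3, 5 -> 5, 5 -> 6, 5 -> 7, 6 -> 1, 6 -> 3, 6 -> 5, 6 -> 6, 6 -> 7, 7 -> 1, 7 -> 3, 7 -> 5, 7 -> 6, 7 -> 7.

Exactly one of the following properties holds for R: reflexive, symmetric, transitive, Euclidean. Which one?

reflexive

Reflexive: yes — every world is R-related to itself.
Symmetric: no — 2 R 1 but not 1 R 2.
Transitive: no — 2 R 1 and 1 R 7, but not 2 R 7.
Euclidean: no — 2 R 1 and 2 R 2, but not 1 R 2.
Only reflexive holds.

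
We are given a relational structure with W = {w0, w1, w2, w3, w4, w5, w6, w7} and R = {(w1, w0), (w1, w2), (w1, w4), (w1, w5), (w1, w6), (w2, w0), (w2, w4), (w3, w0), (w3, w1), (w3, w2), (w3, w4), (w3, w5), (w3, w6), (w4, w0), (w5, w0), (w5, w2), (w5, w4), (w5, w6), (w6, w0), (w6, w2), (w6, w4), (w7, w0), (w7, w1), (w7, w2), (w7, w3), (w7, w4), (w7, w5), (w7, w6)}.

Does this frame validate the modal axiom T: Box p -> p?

Axiom T corresponds to the accessibility relation being reflexive.
Reflexive: no — w0 is not related to itself.

No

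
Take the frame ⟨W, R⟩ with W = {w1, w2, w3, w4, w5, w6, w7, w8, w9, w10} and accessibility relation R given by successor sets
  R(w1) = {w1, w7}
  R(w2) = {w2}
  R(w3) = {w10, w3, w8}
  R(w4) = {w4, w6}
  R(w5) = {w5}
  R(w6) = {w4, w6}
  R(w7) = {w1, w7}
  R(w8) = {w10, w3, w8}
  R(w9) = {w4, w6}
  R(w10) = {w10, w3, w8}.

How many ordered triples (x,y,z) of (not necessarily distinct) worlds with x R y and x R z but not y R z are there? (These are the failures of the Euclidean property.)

R is Euclidean; there are no such tuples.

0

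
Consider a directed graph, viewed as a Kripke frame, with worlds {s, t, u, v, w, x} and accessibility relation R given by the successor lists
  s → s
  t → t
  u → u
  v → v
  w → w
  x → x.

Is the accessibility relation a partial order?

Yes

Reflexive: yes — every world is R-related to itself.
Transitive: yes — every two-step R-path is closed by a direct edge.
Antisymmetric: yes — no distinct pair is related both ways.
So R is a partial order.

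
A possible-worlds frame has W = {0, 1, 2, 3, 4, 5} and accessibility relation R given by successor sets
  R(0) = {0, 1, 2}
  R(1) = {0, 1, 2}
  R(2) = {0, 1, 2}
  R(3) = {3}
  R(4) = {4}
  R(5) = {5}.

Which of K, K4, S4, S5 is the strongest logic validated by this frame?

Transitive (axiom 4): yes — every two-step R-path is closed by a direct edge.
Reflexive (axiom T): yes — every world is R-related to itself.
Euclidean (axiom 5): yes — any two successors of a common world are R-related.
So F validates K, K4, S4, S5. The strongest is S5.

S5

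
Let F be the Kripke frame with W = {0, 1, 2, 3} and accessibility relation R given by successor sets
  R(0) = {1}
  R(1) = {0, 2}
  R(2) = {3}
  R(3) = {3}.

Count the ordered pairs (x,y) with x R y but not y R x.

2

Enumerating: (1,2), (2,3).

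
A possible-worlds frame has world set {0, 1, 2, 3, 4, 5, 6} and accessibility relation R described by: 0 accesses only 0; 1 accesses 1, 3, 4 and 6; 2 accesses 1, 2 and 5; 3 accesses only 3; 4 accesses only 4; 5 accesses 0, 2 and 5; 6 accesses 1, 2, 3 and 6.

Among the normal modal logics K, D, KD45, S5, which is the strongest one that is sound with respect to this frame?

Serial (axiom D): yes — every world has a successor (e.g. 0 R 0).
Euclidean (axiom 5): no — 1 R 3 and 1 R 4, but not 3 R 4.
Transitive (axiom 4): no — 1 R 6 and 6 R 2, but not 1 R 2.
Reflexive (axiom T): yes — every world is R-related to itself.
So F validates K, D; KD45 would additionally require R to be Euclidean and transitive. The strongest is D.

D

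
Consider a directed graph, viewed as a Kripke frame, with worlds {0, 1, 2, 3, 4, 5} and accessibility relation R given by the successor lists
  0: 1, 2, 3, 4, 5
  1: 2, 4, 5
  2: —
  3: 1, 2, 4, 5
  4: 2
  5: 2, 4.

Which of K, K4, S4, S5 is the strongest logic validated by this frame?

K4

Transitive (axiom 4): yes — every two-step R-path is closed by a direct edge.
Reflexive (axiom T): no — 0 is not related to itself.
Euclidean (axiom 5): no — 0 R 1 and 0 R 3, but not 1 R 3.
So F validates K, K4; S4 would additionally require R to be reflexive. The strongest is K4.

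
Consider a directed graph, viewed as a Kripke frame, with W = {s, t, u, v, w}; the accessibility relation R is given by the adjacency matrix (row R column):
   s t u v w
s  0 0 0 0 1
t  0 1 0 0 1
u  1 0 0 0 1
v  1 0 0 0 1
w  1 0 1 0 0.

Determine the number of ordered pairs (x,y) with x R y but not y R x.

Enumerating: (t,w), (u,s), (v,s), (v,w).

4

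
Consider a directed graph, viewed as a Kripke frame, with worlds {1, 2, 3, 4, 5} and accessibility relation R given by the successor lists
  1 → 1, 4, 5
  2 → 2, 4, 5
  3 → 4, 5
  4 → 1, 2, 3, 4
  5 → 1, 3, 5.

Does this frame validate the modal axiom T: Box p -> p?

The schema T characterises exactly the reflexive frames.
Reflexive: no — 3 is not related to itself.

No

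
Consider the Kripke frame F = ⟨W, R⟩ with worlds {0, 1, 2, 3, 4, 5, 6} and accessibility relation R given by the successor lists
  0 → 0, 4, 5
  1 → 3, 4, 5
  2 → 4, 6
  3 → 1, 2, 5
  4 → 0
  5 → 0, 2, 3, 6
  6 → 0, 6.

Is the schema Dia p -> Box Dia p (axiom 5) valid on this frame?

No

Axiom 5 corresponds to the accessibility relation being Euclidean.
Euclidean: no — 0 R 4 and 0 R 5, but not 4 R 5.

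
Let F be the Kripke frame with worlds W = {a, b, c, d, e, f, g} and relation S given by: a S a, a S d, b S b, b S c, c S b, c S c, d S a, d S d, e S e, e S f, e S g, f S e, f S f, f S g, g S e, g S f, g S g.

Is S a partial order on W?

No

Reflexive: yes — every world is S-related to itself.
Transitive: yes — every two-step S-path is closed by a direct edge.
Antisymmetric: no — a S d and d S a with a ≠ d.
So S is not a partial order.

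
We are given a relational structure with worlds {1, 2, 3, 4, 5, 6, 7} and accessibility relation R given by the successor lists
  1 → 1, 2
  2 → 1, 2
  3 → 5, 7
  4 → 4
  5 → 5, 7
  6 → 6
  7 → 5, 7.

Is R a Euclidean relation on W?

Euclidean: yes — any two successors of a common world are R-related.

Yes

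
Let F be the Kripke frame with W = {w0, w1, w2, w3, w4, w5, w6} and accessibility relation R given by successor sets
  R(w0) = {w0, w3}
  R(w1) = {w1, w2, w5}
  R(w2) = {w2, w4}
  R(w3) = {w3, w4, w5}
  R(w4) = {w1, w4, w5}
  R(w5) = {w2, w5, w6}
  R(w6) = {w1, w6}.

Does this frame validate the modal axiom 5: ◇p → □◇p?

No

By correspondence theory, 5 is valid on a frame iff R is Euclidean.
Euclidean: no — w1 R w2 and w1 R w5, but not w2 R w5.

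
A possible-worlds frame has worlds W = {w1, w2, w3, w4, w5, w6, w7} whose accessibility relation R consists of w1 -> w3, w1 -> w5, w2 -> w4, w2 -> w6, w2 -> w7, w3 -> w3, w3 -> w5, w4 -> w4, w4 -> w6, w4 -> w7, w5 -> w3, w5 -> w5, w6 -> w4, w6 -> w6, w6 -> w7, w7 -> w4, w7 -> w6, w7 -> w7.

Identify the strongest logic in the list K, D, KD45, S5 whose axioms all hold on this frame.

KD45

Serial (axiom D): yes — every world has a successor (e.g. w1 R w3).
Euclidean (axiom 5): yes — any two successors of a common world are R-related.
Transitive (axiom 4): yes — every two-step R-path is closed by a direct edge.
Reflexive (axiom T): no — w1 is not related to itself.
So F validates K, D, KD45; S5 would additionally require R to be reflexive. The strongest is KD45.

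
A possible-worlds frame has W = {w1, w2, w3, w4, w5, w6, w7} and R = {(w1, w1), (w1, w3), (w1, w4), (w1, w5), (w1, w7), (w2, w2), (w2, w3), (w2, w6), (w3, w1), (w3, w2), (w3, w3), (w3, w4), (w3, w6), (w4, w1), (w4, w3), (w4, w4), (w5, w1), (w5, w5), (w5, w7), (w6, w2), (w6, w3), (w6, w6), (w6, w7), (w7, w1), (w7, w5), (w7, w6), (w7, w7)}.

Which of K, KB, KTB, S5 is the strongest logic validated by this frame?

Symmetric (axiom B): yes — every pair in R has its reverse in R.
Reflexive (axiom T): yes — every world is R-related to itself.
Euclidean (axiom 5): no — w1 R w3 and w1 R w5, but not w3 R w5.
So F validates K, KB, KTB; S5 would additionally require R to be Euclidean. The strongest is KTB.

KTB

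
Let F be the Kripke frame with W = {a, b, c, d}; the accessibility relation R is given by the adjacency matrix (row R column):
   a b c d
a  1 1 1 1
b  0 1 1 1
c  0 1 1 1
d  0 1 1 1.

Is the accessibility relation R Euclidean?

Euclidean: no — a R b and a R a, but not b R a.

No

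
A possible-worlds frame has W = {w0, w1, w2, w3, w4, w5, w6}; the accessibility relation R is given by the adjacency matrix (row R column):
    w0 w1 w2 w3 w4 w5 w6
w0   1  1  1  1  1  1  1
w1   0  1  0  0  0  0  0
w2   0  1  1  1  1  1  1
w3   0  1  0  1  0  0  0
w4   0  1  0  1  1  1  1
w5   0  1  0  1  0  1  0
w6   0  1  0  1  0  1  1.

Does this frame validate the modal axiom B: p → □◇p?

No

Axiom B corresponds to the accessibility relation being symmetric.
Symmetric: no — w0 R w1 but not w1 R w0.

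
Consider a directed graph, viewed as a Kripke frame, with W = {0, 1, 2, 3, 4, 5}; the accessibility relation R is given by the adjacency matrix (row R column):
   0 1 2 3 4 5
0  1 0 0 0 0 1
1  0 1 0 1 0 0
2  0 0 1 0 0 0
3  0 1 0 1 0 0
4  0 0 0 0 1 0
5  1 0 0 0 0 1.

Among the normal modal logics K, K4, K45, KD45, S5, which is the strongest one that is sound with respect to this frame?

Transitive (axiom 4): yes — every two-step R-path is closed by a direct edge.
Euclidean (axiom 5): yes — any two successors of a common world are R-related.
Serial (axiom D): yes — every world has a successor (e.g. 0 R 0).
Reflexive (axiom T): yes — every world is R-related to itself.
So F validates K, K4, K45, KD45, S5. The strongest is S5.

S5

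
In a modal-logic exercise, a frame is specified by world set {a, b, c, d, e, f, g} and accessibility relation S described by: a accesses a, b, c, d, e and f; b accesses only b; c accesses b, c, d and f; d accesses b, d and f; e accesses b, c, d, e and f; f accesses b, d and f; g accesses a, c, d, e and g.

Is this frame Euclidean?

Euclidean: no — a S b and a S c, but not b S c.

No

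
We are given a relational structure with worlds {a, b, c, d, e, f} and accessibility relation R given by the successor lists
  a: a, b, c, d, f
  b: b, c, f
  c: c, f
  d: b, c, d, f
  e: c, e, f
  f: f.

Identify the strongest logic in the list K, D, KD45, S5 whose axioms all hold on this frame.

Serial (axiom D): yes — every world has a successor (e.g. a R a).
Euclidean (axiom 5): no — a R b and a R d, but not b R d.
Transitive (axiom 4): yes — every two-step R-path is closed by a direct edge.
Reflexive (axiom T): yes — every world is R-related to itself.
So F validates K, D; KD45 would additionally require R to be Euclidean. The strongest is D.

D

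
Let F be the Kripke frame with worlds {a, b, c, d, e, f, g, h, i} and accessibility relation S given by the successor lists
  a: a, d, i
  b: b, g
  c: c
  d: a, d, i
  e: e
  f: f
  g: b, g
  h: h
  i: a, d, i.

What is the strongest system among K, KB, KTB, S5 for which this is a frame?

S5

Symmetric (axiom B): yes — every pair in S has its reverse in S.
Reflexive (axiom T): yes — every world is S-related to itself.
Euclidean (axiom 5): yes — any two successors of a common world are S-related.
So F validates K, KB, KTB, S5. The strongest is S5.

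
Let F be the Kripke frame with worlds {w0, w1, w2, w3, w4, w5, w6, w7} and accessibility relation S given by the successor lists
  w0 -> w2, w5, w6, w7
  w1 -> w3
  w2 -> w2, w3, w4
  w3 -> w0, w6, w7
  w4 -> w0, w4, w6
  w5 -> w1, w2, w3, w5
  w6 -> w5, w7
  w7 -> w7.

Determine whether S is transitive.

Transitive: no — w0 S w2 and w2 S w3, but not w0 S w3.

No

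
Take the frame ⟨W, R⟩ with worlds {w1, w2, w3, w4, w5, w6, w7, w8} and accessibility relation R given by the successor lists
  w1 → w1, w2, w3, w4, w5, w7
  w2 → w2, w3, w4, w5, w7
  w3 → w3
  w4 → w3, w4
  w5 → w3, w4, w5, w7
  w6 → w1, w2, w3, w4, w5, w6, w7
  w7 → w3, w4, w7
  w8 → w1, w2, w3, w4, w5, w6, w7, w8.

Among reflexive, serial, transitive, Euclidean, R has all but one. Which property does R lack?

Reflexive: yes — every world is R-related to itself.
Serial: yes — every world has a successor (e.g. w1 R w1).
Transitive: yes — every two-step R-path is closed by a direct edge.
Euclidean: no — w1 R w3 and w1 R w2, but not w3 R w2.
Only Euclidean fails.

Euclidean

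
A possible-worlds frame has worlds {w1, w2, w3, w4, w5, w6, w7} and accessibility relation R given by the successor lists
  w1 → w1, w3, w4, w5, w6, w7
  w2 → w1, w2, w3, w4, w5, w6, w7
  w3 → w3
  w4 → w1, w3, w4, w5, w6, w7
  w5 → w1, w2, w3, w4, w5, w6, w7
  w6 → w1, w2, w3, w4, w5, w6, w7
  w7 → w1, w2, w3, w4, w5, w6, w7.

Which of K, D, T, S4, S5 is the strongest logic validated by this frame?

T

Serial (axiom D): yes — every world has a successor (e.g. w1 R w1).
Reflexive (axiom T): yes — every world is R-related to itself.
Transitive (axiom 4): no — w1 R w5 and w5 R w2, but not w1 R w2.
Euclidean (axiom 5): no — w1 R w3 and w1 R w4, but not w3 R w4.
So F validates K, D, T; S4 would additionally require R to be transitive. The strongest is T.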